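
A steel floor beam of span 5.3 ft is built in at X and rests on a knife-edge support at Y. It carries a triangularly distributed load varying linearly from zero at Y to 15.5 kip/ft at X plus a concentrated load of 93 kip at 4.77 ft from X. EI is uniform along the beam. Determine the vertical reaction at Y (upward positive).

Take the reaction at Y as the redundant and release it; the primary structure is a cantilever fixed at X.
Downward deflection at the released point Y due to the loads:
  triangular load, peak 15.5 at the fixed end: w₀L⁴/(30EI) = 407.7/EI
  point load 93 at a = 4.77: Pa²(3L − a)/(6EI) = 3925/EI
  δ_0 = 4333/EI
Flexibility coefficient — unit upward force at Y: δ_{YY} = L³/(3EI) = 49.63/EI.
The prop prevents deflection at Y: R_Y = δ_0/δ_{YY} = 4333/49.63 = 87.31 kip.

R_Y = 87.31 kip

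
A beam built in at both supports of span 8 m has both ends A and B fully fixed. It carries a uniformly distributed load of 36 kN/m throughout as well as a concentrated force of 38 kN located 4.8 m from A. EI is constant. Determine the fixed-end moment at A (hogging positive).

M_A = 221.2 kN·m

Take the two fixed-end moments M_A, M_B as redundants; the released structure is the simple span AB.
On the primary (simply-supported) span, the end slopes from the loading are:
  at A: UDL 36: wL³/(24EI) = 768/EI
  at B: UDL 36: wL³/(24EI) = 768/EI
  at A: point load 38 at a = 4.8: Pab(L + b)/(6LEI) = 136.2/EI
  at B: point load 38 at a = 4.8: Pab(L + a)/(6LEI) = 155.6/EI
  θ_A0 = 904.2/EI,  θ_B0 = 923.6/EI
Flexibility coefficients: a unit moment at one end gives L/(3EI) there and L/(6EI) at the far end, so f₁₁ = f₂₂ = 2.667/EI and f₁₂ = f₂₁ = 1.333/EI.
Compatibility — zero rotation at each built-in end:
  2.667 M_A + 1.333 M_B = 904.2
  1.333 M_A + 2.667 M_B = 923.6
Solving the pair gives M_A = 221.2 kN·m and M_B = 235.8 kN·m (hogging).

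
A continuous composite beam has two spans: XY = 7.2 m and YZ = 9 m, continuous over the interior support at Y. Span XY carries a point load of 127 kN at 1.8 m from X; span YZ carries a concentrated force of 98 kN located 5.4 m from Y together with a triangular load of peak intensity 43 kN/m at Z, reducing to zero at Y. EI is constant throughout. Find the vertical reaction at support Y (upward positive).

R_Y = 196.2 kN

Insert a hinge at Y; M_Y is the redundant, and each span becomes simply supported.
Rotations at Y on the released spans (each span's end-slope, ×1/EI):
  span XY: point load 127 at a = 1.8: Pab(L + a)/(6LEI) = 257.2/EI
  span YZ: point load 98 at a = 5.4: Pab(L + b)/(6LEI) = 444.5/EI
  span YZ: triangular load, peak 43: 7w₀L³/(360EI) = 609.5/EI
  relative rotation θ_0 = (257.2 + 1054)/EI = 1311/EI
A unit hogging moment at Y produces rotation L₁/(3EI) + L₂/(3EI) = 5.4/EI.
Compatibility: M_Y·(L₁+L₂)/(3EI) = θ_0, giving M_Y = 242.8 kN·m (hogging).
Span XY, ΣM about X with M_Y applied at Y: R_Y^{XY}·7.2 = 228.6 + 242.8, so R_Y^{XY} = 65.47 kN and R_X = 127 − 65.47 = 61.52 kN.
Span YZ, ΣM about Z: R_Y^{YZ}·9 = 933.3 + 242.8, so R_Y^{YZ} = 130.7 kN and R_Z = 291.5 − 130.7 = 160.8 kN.
R_Y = 65.47 + 130.7 = 196.2 kN.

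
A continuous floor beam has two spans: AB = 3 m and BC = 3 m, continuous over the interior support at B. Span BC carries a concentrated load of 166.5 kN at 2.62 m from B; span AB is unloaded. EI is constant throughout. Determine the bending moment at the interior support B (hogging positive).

Release continuity at B by inserting a hinge; the redundant is the internal moment M_B. The primary structure is two simply-supported spans AB and BC.
End slopes at the hinge B, treating each span as simply supported:
  span BC: point load 166.5 at a = 2.62: Pab(L + b)/(6LEI) = 31.13/EI
  relative rotation θ_0 = (0 + 31.13)/EI = 31.13/EI
A unit hogging moment at B produces rotation L₁/(3EI) + L₂/(3EI) = 2/EI.
Slope continuity at B: θ_0 = M_B·2/EI, so M_B = 31.13/2 = 15.56 kN·m (hogging).

M_B = 15.56 kN·m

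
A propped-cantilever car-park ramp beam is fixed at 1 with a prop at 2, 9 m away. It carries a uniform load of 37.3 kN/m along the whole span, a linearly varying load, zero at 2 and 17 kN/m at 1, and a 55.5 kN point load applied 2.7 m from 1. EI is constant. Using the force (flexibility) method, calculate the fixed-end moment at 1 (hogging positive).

M_1 = 558.6 kN·m

Take the reaction at 2 as the redundant and release it; the primary structure is a cantilever fixed at 1.
Free-end deflection of the primary structure under the applied loading (downward +):
  UDL 37.3: wL⁴/(8EI) = 30591/EI
  triangular load, peak 17 at the fixed end: w₀L⁴/(30EI) = 3718/EI
  point load 55.5 at a = 2.7: Pa²(3L − a)/(6EI) = 1639/EI
  δ_0 = 35947/EI
Tip deflection under a unit load at 2: L³/(3EI) = 243/EI.
Compatibility at 2: δ_0 − R_2·δ_{22} = 0, so R_2 = 35947/243 = 147.9 kN.
Moment equilibrium about 1: M_1 = Σ(load moments about 1) − R_2·L = 1890 − 147.9×9 = 558.6 kN·m.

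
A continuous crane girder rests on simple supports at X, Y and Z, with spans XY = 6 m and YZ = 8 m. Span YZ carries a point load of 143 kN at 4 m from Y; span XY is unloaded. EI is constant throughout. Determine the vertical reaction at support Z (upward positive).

R_Z = 56.18 kN

Insert a hinge at Y; M_Y is the redundant, and each span becomes simply supported.
Discontinuity in slope at Y on the released structure — sum the simple-span end rotations:
  span YZ: point load 143 at a = 4: Pab(L + b)/(6LEI) = 572/EI
  relative rotation θ_0 = (0 + 572)/EI = 572/EI
A unit hogging moment at Y produces rotation L₁/(3EI) + L₂/(3EI) = 4.667/EI.
Slope continuity at Y: θ_0 = M_Y·4.667/EI, so M_Y = 572/4.667 = 122.6 kN·m (hogging).
Span YZ, ΣM about Z: R_Y^{YZ}·8 = 572 + 122.6, so R_Y^{YZ} = 86.82 kN and R_Z = 143 − 86.82 = 56.18 kN.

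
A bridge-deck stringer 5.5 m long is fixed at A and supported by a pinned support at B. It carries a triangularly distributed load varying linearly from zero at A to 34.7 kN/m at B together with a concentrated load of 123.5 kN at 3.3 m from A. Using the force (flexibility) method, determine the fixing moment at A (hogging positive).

M_A = 175.3 kN·m

Choose R_B as the redundant. The primary structure is the cantilever fixed at A.
Downward deflection at the released point B due to the loads:
  triangular load, peak 34.7 at the free end: 11w₀L⁴/(120EI) = 2911/EI
  point load 123.5 at a = 3.3: Pa²(3L − a)/(6EI) = 2959/EI
  δ_0 = 5869/EI
Tip deflection under a unit load at B: L³/(3EI) = 55.46/EI.
Compatibility at B: δ_0 − R_B·δ_{BB} = 0, so R_B = 5869/55.46 = 105.8 kN.
Moment equilibrium about A: M_A = Σ(load moments about A) − R_B·L = 757.4 − 105.8×5.5 = 175.3 kN·m.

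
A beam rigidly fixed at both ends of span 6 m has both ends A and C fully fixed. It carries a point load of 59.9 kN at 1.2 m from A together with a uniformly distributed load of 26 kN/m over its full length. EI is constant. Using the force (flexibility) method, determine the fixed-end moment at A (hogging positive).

Release both end moments; the primary structure is a simply-supported span AC with redundants M_A and M_C.
On the primary (simply-supported) span, the end slopes from the loading are:
  at A: point load 59.9 at a = 1.2: Pab(L + b)/(6LEI) = 103.5/EI
  at C: point load 59.9 at a = 1.2: Pab(L + a)/(6LEI) = 69/EI
  at A: UDL 26: wL³/(24EI) = 234/EI
  at C: UDL 26: wL³/(24EI) = 234/EI
  θ_A0 = 337.5/EI,  θ_C0 = 303/EI
Flexibility coefficients: a unit moment at one end gives L/(3EI) there and L/(6EI) at the far end, so f₁₁ = f₂₂ = 2/EI and f₁₂ = f₂₁ = 1/EI.
Compatibility — zero rotation at each built-in end:
  2 M_A + 1 M_C = 337.5
  1 M_A + 2 M_C = 303
Solving the pair gives M_A = 124 kN·m and M_C = 89.5 kN·m (hogging).

M_A = 124 kN·m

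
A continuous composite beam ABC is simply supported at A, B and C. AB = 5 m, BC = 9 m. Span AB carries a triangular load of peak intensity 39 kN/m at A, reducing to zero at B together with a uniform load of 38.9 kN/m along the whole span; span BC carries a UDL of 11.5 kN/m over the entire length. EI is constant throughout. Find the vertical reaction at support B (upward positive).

Release continuity at B by inserting a hinge; the redundant is the internal moment M_B. The primary structure is two simply-supported spans AB and BC.
Discontinuity in slope at B on the released structure — sum the simple-span end rotations:
  span AB: triangular load, peak 39: 7w₀L³/(360EI) = 94.79/EI
  span AB: UDL 38.9: wL³/(24EI) = 202.6/EI
  span BC: UDL 11.5: wL³/(24EI) = 349.3/EI
  relative rotation θ_0 = (297.4 + 349.3)/EI = 646.7/EI
A unit hogging moment at B produces rotation L₁/(3EI) + L₂/(3EI) = 4.667/EI.
Slope continuity at B: θ_0 = M_B·4.667/EI, so M_B = 646.7/4.667 = 138.6 kN·m (hogging).
Span AB, ΣM about A with M_B applied at B: R_B^{AB}·5 = 648.8 + 138.6, so R_B^{AB} = 157.5 kN and R_A = 292 − 157.5 = 134.5 kN.
Span BC, ΣM about C: R_B^{BC}·9 = 465.8 + 138.6, so R_B^{BC} = 67.15 kN and R_C = 103.5 − 67.15 = 36.35 kN.
R_B = 157.5 + 67.15 = 224.6 kN.

R_B = 224.6 kN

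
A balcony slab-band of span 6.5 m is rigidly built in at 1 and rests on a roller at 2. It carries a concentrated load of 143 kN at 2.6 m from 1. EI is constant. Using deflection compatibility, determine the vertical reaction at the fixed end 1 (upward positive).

Take the reaction at 2 as the redundant and release it; the primary structure is a cantilever fixed at 1.
Free-end deflection of the primary structure under the applied loading (downward +):
  point load 143 at a = 2.6: Pa²(3L − a)/(6EI) = 2723/EI
Flexibility coefficient — unit upward force at 2: δ_{22} = L³/(3EI) = 91.54/EI.
Compatibility at 2: δ_0 − R_2·δ_{22} = 0, so R_2 = 2723/91.54 = 29.74 kN.
Vertical equilibrium: R_1 = ΣP − R_2 = 143 − 29.74 = 113.3 kN.

R_1 = 113.3 kN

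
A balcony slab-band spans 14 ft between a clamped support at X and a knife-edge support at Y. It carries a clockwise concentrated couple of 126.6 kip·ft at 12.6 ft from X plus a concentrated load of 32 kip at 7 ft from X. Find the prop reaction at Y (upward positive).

Release the roller at Y. Primary structure: cantilever fixed at X.
Deflection at Y on the released cantilever, summing each load's contribution:
  clockwise couple 126.6 at a = 12.6: M₀a(2L − a)/(2EI) = 12283/EI
  point load 32 at a = 7: Pa²(3L − a)/(6EI) = 9147/EI
  δ_0 = 21429/EI
Tip deflection under a unit load at Y: L³/(3EI) = 914.7/EI.
Compatibility at Y: δ_0 − R_Y·δ_{YY} = 0, so R_Y = 21429/914.7 = 23.43 kip.

R_Y = 23.43 kip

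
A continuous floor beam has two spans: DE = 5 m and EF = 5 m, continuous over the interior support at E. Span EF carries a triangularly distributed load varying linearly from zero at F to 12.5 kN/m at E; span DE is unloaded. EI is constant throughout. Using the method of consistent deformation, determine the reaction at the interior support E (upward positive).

Take M_E as the redundant. Released structure: two simple spans DE and EF with a hinge at E.
Rotations at E on the released spans (each span's end-slope, ×1/EI):
  span EF: triangular load, peak 12.5: w₀L³/(45EI) = 34.72/EI
  relative rotation θ_0 = (0 + 34.72)/EI = 34.72/EI
A unit hogging moment at E produces rotation L₁/(3EI) + L₂/(3EI) = 3.333/EI.
Compatibility: M_E·(L₁+L₂)/(3EI) = θ_0, giving M_E = 10.42 kN·m (hogging).
Span DE, ΣM about D with M_E applied at E: R_E^{DE}·5 = 0 + 10.42, so R_E^{DE} = 2.083 kN and R_D = 0 − 2.083 = -2.083 kN.
Span EF, ΣM about F: R_E^{EF}·5 = 104.2 + 10.42, so R_E^{EF} = 22.92 kN and R_F = 31.25 − 22.92 = 8.333 kN.
R_E = 2.083 + 22.92 = 25 kN.

R_E = 25 kN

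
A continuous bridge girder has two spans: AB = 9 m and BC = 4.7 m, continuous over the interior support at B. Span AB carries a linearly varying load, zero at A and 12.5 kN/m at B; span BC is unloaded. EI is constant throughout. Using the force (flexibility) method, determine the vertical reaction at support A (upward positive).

R_A = 13.82 kN

Release continuity at B by inserting a hinge; the redundant is the internal moment M_B. The primary structure is two simply-supported spans AB and BC.
Rotations at B on the released spans (each span's end-slope, ×1/EI):
  span AB: triangular load, peak 12.5: w₀L³/(45EI) = 202.5/EI
  relative rotation θ_0 = (202.5 + 0)/EI = 202.5/EI
A unit hogging moment at B produces rotation L₁/(3EI) + L₂/(3EI) = 4.567/EI.
Slope continuity at B: θ_0 = M_B·4.567/EI, so M_B = 202.5/4.567 = 44.34 kN·m (hogging).
Span AB, ΣM about A with M_B applied at B: R_B^{AB}·9 = 337.5 + 44.34, so R_B^{AB} = 42.43 kN and R_A = 56.25 − 42.43 = 13.82 kN.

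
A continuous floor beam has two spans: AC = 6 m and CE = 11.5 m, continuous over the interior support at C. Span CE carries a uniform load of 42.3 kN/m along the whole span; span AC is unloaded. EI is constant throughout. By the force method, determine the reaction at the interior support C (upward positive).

R_C = 359.8 kN

Take M_C as the redundant. Released structure: two simple spans AC and CE with a hinge at C.
End slopes at the hinge C, treating each span as simply supported:
  span CE: UDL 42.3: wL³/(24EI) = 2681/EI
  relative rotation θ_0 = (0 + 2681)/EI = 2681/EI
A unit hogging moment at C produces rotation L₁/(3EI) + L₂/(3EI) = 5.833/EI.
Slope continuity at C: θ_0 = M_C·5.833/EI, so M_C = 2681/5.833 = 459.5 kN·m (hogging).
Span AC, ΣM about A with M_C applied at C: R_C^{AC}·6 = 0 + 459.5, so R_C^{AC} = 76.59 kN and R_A = 0 − 76.59 = -76.59 kN.
Span CE, ΣM about E: R_C^{CE}·11.5 = 2797 + 459.5, so R_C^{CE} = 283.2 kN and R_E = 486.4 − 283.2 = 203.3 kN.
R_C = 76.59 + 283.2 = 359.8 kN.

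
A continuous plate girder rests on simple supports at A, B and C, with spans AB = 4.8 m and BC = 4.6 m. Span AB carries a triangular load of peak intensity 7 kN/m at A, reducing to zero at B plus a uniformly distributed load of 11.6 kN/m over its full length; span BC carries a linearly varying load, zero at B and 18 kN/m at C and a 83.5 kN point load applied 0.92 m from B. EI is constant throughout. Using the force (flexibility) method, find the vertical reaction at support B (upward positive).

R_B = 139.5 kN

Take M_B as the redundant. Released structure: two simple spans AB and BC with a hinge at B.
Rotations at B on the released spans (each span's end-slope, ×1/EI):
  span AB: triangular load, peak 7: 7w₀L³/(360EI) = 15.05/EI
  span AB: UDL 11.6: wL³/(24EI) = 53.45/EI
  span BC: triangular load, peak 18: 7w₀L³/(360EI) = 34.07/EI
  span BC: point load 83.5 at a = 0.92: Pab(L + b)/(6LEI) = 84.81/EI
  relative rotation θ_0 = (68.51 + 118.9)/EI = 187.4/EI
A unit hogging moment at B produces rotation L₁/(3EI) + L₂/(3EI) = 3.133/EI.
Slope continuity at B: θ_0 = M_B·3.133/EI, so M_B = 187.4/3.133 = 59.8 kN·m (hogging).
Span AB, ΣM about A with M_B applied at B: R_B^{AB}·4.8 = 160.5 + 59.8, so R_B^{AB} = 45.9 kN and R_A = 72.48 − 45.9 = 26.58 kN.
Span BC, ΣM about C: R_B^{BC}·4.6 = 370.8 + 59.8, so R_B^{BC} = 93.6 kN and R_C = 124.9 − 93.6 = 31.3 kN.
R_B = 45.9 + 93.6 = 139.5 kN.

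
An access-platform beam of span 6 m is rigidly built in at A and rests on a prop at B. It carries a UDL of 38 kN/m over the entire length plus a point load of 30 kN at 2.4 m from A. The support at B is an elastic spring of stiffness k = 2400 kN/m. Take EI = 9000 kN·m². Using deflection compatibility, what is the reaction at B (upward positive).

Remove the prop at B; the released (primary) structure is a cantilever built in at A.
Downward deflection at the released point B due to the loads:
  UDL 38: wL⁴/(8EI) = 6156/EI
  point load 30 at a = 2.4: Pa²(3L − a)/(6EI) = 449.3/EI
  δ_0 = 6605/EI
Tip deflection under a unit load at B: L³/(3EI) = 72/EI.
With EI = 9000 kN·m²: δ_0 = 0.73392 m and δ_{BB} = 0.008 m/kN.
Compatibility — the spring shortens by R_B/k under the reaction it provides: δ_0 − R_B·δ_{BB} = R_B/k. With 1/k = 0.000417 m/kN, R_B = δ_0 / (δ_{BB} + 1/k) = 0.73392 / (0.008 + 0.000417) = 87.2 kN.

R_B = 87.2 kN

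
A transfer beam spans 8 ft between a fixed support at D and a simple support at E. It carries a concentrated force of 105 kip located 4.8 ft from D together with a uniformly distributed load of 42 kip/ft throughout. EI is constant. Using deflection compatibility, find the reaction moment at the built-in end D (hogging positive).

Release the roller at E. Primary structure: cantilever fixed at D.
Primary-structure tip deflection at E by superposition:
  point load 105 at a = 4.8: Pa²(3L − a)/(6EI) = 7741/EI
  UDL 42: wL⁴/(8EI) = 21504/EI
  δ_0 = 29245/EI
Flexibility coefficient — unit upward force at E: δ_{EE} = L³/(3EI) = 170.7/EI.
Compatibility at E: δ_0 − R_E·δ_{EE} = 0, so R_E = 29245/170.7 = 171.4 kip.
Moment equilibrium about D: M_D = Σ(load moments about D) − R_E·L = 1848 − 171.4×8 = 477.1 kip·ft.

M_D = 477.1 kip·ft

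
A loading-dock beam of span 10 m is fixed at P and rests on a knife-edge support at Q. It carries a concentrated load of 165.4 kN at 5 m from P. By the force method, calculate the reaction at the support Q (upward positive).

Release the roller at Q. Primary structure: cantilever fixed at P.
Primary-structure tip deflection at Q by superposition:
  point load 165.4 at a = 5: Pa²(3L − a)/(6EI) = 17229/EI
Tip deflection under a unit load at Q: L³/(3EI) = 333.3/EI.
Compatibility at Q: δ_0 − R_Q·δ_{QQ} = 0, so R_Q = 17229/333.3 = 51.69 kN.

R_Q = 51.69 kN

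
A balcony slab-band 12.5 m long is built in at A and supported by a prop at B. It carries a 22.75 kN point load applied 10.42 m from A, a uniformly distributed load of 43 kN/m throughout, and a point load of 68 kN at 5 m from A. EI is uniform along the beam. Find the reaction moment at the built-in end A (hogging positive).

Release the roller at B. Primary structure: cantilever fixed at A.
Primary-structure tip deflection at B by superposition:
  point load 22.75 at a = 10.42: Pa²(3L − a)/(6EI) = 11148/EI
  UDL 43: wL⁴/(8EI) = 131226/EI
  point load 68 at a = 5: Pa²(3L − a)/(6EI) = 9208/EI
  δ_0 = 151582/EI
Flexibility coefficient — unit upward force at B: δ_{BB} = L³/(3EI) = 651/EI.
Compatibility at B: δ_0 − R_B·δ_{BB} = 0, so R_B = 151582/651 = 232.8 kN.
Moment equilibrium about A: M_A = Σ(load moments about A) − R_B·L = 3936 − 232.8×12.5 = 1026 kN·m.

M_A = 1026 kN·m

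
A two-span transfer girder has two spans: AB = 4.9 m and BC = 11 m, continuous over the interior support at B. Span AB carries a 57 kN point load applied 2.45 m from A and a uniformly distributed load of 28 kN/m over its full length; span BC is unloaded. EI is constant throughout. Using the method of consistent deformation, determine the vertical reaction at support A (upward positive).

Release continuity at B by inserting a hinge; the redundant is the internal moment M_B. The primary structure is two simply-supported spans AB and BC.
Discontinuity in slope at B on the released structure — sum the simple-span end rotations:
  span AB: point load 57 at a = 2.45: Pab(L + a)/(6LEI) = 85.54/EI
  span AB: UDL 28: wL³/(24EI) = 137.3/EI
  relative rotation θ_0 = (222.8 + 0)/EI = 222.8/EI
A unit hogging moment at B produces rotation L₁/(3EI) + L₂/(3EI) = 5.3/EI.
Slope continuity at B: θ_0 = M_B·5.3/EI, so M_B = 222.8/5.3 = 42.04 kN·m (hogging).
Span AB, ΣM about A with M_B applied at B: R_B^{AB}·4.9 = 475.8 + 42.04, so R_B^{AB} = 105.7 kN and R_A = 194.2 − 105.7 = 88.52 kN.

R_A = 88.52 kN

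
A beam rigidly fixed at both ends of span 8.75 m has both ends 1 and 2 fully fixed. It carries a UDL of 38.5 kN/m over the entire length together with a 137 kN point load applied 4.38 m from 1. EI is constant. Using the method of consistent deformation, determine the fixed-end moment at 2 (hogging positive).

M_2 = 395.7 kN·m

Release both end moments; the primary structure is a simply-supported span 12 with redundants M_1 and M_2.
On the primary (simply-supported) span, the end slopes from the loading are:
  at 1: UDL 38.5: wL³/(24EI) = 1075/EI
  at 2: UDL 38.5: wL³/(24EI) = 1075/EI
  at 1: point load 137 at a = 4.38: Pab(L + b)/(6LEI) = 655.3/EI
  at 2: point load 137 at a = 4.38: Pab(L + a)/(6LEI) = 655.8/EI
  θ_10 = 1730/EI,  θ_20 = 1730/EI
Flexibility coefficients: a unit moment at one end gives L/(3EI) there and L/(6EI) at the far end, so f₁₁ = f₂₂ = 2.917/EI and f₁₂ = f₂₁ = 1.458/EI.
Compatibility — zero rotation at each built-in end:
  2.917 M_1 + 1.458 M_2 = 1730
  1.458 M_1 + 2.917 M_2 = 1730
Solving the pair gives M_1 = 395.3 kN·m and M_2 = 395.7 kN·m (hogging).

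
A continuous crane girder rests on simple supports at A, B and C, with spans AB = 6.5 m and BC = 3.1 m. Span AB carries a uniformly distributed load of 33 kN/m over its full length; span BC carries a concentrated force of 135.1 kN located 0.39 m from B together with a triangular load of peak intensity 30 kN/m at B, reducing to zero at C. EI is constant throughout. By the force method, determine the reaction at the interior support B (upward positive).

Release continuity at B by inserting a hinge; the redundant is the internal moment M_B. The primary structure is two simply-supported spans AB and BC.
Rotations at B on the released spans (each span's end-slope, ×1/EI):
  span AB: UDL 33: wL³/(24EI) = 377.6/EI
  span BC: point load 135.1 at a = 0.39: Pab(L + b)/(6LEI) = 44.6/EI
  span BC: triangular load, peak 30: w₀L³/(45EI) = 19.86/EI
  relative rotation θ_0 = (377.6 + 64.46)/EI = 442.1/EI
A unit hogging moment at B produces rotation L₁/(3EI) + L₂/(3EI) = 3.2/EI.
Slope continuity at B: θ_0 = M_B·3.2/EI, so M_B = 442.1/3.2 = 138.1 kN·m (hogging).
Span AB, ΣM about A with M_B applied at B: R_B^{AB}·6.5 = 697.1 + 138.1, so R_B^{AB} = 128.5 kN and R_A = 214.5 − 128.5 = 86 kN.
Span BC, ΣM about C: R_B^{BC}·3.1 = 462.2 + 138.1, so R_B^{BC} = 193.7 kN and R_C = 181.6 − 193.7 = -12.07 kN.
R_B = 128.5 + 193.7 = 322.2 kN.

R_B = 322.2 kN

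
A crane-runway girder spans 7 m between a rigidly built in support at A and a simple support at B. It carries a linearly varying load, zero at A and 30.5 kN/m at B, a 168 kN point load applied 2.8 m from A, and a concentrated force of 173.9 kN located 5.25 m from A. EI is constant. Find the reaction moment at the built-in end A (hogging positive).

M_A = 455.6 kN·m

Take the reaction at B as the redundant and release it; the primary structure is a cantilever fixed at A.
Free-end deflection of the primary structure under the applied loading (downward +):
  triangular load, peak 30.5 at the free end: 11w₀L⁴/(120EI) = 6713/EI
  point load 168 at a = 2.8: Pa²(3L − a)/(6EI) = 3995/EI
  point load 173.9 at a = 5.25: Pa²(3L − a)/(6EI) = 12582/EI
  δ_0 = 23290/EI
Tip deflection under a unit load at B: L³/(3EI) = 114.3/EI.
Compatibility at B: δ_0 − R_B·δ_{BB} = 0, so R_B = 23290/114.3 = 203.7 kN.
Moment equilibrium about A: M_A = Σ(load moments about A) − R_B·L = 1882 − 203.7×7 = 455.6 kN·m.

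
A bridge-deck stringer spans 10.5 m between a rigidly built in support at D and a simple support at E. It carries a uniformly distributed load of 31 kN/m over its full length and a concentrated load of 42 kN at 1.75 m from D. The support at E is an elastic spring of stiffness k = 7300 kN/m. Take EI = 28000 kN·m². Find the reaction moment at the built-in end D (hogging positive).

M_D = 496.1 kN·m

Take the reaction at E as the redundant and release it; the primary structure is a cantilever fixed at D.
Primary-structure tip deflection at E by superposition:
  UDL 31: wL⁴/(8EI) = 47101/EI
  point load 42 at a = 1.75: Pa²(3L − a)/(6EI) = 637.8/EI
  δ_0 = 47739/EI
Tip deflection under a unit load at E: L³/(3EI) = 385.9/EI.
With EI = 28000 kN·m²: δ_0 = 1.705 m and δ_{EE} = 0.013781 m/kN.
Compatibility — the spring shortens by R_E/k under the reaction it provides: δ_0 − R_E·δ_{EE} = R_E/k. With 1/k = 0.000137 m/kN, R_E = δ_0 / (δ_{EE} + 1/k) = 1.705 / (0.013781 + 0.000137) = 122.5 kN.
Moment equilibrium about D: M_D = Σ(load moments about D) − R_E·L = 1782 − 122.5×10.5 = 496.1 kN·m.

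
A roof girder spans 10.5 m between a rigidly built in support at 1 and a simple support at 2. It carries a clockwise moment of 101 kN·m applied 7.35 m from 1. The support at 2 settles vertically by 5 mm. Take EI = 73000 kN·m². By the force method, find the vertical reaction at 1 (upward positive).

R_1 = -12.18 kN

Choose R_2 as the redundant. The primary structure is the cantilever fixed at 1.
Deflection at 2 on the released cantilever, summing each load's contribution:
  clockwise couple 101 at a = 7.35: M₀a(2L − a)/(2EI) = 5067/EI
Flexibility coefficient — unit upward force at 2: δ_{22} = L³/(3EI) = 385.9/EI.
With EI = 73000 kN·m²: δ_0 = 0.069405 m and δ_{22} = 0.005286 m/kN.
Compatibility — the beam at 2 must follow the support down by 0.005 m: δ_0 − R_2·δ_{22} = 0.005, so R_2 = (0.069405 − 0.005)/0.005286 = 12.18 kN.
Vertical equilibrium: R_1 = ΣP − R_2 = 0 − 12.18 = -12.18 kN.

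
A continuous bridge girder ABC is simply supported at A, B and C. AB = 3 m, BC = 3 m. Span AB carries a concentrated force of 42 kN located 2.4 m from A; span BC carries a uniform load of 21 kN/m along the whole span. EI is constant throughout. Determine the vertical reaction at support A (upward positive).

Take M_B as the redundant. Released structure: two simple spans AB and BC with a hinge at B.
Discontinuity in slope at B on the released structure — sum the simple-span end rotations:
  span AB: point load 42 at a = 2.4: Pab(L + a)/(6LEI) = 18.14/EI
  span BC: UDL 21: wL³/(24EI) = 23.62/EI
  relative rotation θ_0 = (18.14 + 23.62)/EI = 41.77/EI
A unit hogging moment at B produces rotation L₁/(3EI) + L₂/(3EI) = 2/EI.
Slope continuity at B: θ_0 = M_B·2/EI, so M_B = 41.77/2 = 20.88 kN·m (hogging).
Span AB, ΣM about A with M_B applied at B: R_B^{AB}·3 = 100.8 + 20.88, so R_B^{AB} = 40.56 kN and R_A = 42 − 40.56 = 1.438 kN.

R_A = 1.438 kN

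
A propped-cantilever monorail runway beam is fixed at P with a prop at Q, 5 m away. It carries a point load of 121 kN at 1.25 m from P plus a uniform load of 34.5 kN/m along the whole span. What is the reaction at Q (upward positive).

Choose R_Q as the redundant. The primary structure is the cantilever fixed at P.
Primary-structure tip deflection at Q by superposition:
  point load 121 at a = 1.25: Pa²(3L − a)/(6EI) = 433.3/EI
  UDL 34.5: wL⁴/(8EI) = 2695/EI
  δ_0 = 3129/EI
Flexibility coefficient — unit upward force at Q: δ_{QQ} = L³/(3EI) = 41.67/EI.
Compatibility at Q: δ_0 − R_Q·δ_{QQ} = 0, so R_Q = 3129/41.67 = 75.09 kN.

R_Q = 75.09 kN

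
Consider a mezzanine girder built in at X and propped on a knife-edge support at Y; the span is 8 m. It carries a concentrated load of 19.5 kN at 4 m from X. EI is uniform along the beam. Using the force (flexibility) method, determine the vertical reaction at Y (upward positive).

R_Y = 6.094 kN

Take the reaction at Y as the redundant and release it; the primary structure is a cantilever fixed at X.
Primary-structure tip deflection at Y by superposition:
  point load 19.5 at a = 4: Pa²(3L − a)/(6EI) = 1040/EI
Tip deflection under a unit load at Y: L³/(3EI) = 170.7/EI.
Compatibility at Y: δ_0 − R_Y·δ_{YY} = 0, so R_Y = 1040/170.7 = 6.094 kN.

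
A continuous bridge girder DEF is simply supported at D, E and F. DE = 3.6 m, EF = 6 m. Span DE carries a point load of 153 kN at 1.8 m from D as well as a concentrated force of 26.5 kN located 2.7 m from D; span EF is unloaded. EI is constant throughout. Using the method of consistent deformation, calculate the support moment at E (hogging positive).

Insert a hinge at E; M_E is the redundant, and each span becomes simply supported.
Rotations at E on the released spans (each span's end-slope, ×1/EI):
  span DE: point load 153 at a = 1.8: Pab(L + a)/(6LEI) = 123.9/EI
  span DE: point load 26.5 at a = 2.7: Pab(L + a)/(6LEI) = 18.78/EI
  relative rotation θ_0 = (142.7 + 0)/EI = 142.7/EI
A unit hogging moment at E produces rotation L₁/(3EI) + L₂/(3EI) = 3.2/EI.
Slope continuity at E: θ_0 = M_E·3.2/EI, so M_E = 142.7/3.2 = 44.6 kN·m (hogging).

M_E = 44.6 kN·m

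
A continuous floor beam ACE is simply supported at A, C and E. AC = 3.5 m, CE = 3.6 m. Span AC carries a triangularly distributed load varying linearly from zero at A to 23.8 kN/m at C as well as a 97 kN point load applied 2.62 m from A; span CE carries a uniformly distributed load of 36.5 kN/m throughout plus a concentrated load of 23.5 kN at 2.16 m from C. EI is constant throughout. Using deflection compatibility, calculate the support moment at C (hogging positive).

Take M_C as the redundant. Released structure: two simple spans AC and CE with a hinge at C.
Discontinuity in slope at C on the released structure — sum the simple-span end rotations:
  span AC: triangular load, peak 23.8: w₀L³/(45EI) = 22.68/EI
  span AC: point load 97 at a = 2.62: Pab(L + a)/(6LEI) = 65.18/EI
  span CE: UDL 36.5: wL³/(24EI) = 70.96/EI
  span CE: point load 23.5 at a = 2.16: Pab(L + b)/(6LEI) = 17.06/EI
  relative rotation θ_0 = (87.85 + 88.01)/EI = 175.9/EI
A unit hogging moment at C produces rotation L₁/(3EI) + L₂/(3EI) = 2.367/EI.
Slope continuity at C: θ_0 = M_C·2.367/EI, so M_C = 175.9/2.367 = 74.31 kN·m (hogging).

M_C = 74.31 kN·m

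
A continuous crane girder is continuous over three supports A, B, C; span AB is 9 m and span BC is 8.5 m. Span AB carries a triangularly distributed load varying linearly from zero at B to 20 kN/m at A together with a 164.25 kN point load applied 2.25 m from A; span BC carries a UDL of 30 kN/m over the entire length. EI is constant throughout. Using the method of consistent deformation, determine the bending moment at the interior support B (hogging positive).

M_B = 269.3 kN·m

Take M_B as the redundant. Released structure: two simple spans AB and BC with a hinge at B.
End slopes at the hinge B, treating each span as simply supported:
  span AB: triangular load, peak 20: 7w₀L³/(360EI) = 283.5/EI
  span AB: point load 164.25 at a = 2.25: Pab(L + a)/(6LEI) = 519.7/EI
  span BC: UDL 30: wL³/(24EI) = 767.7/EI
  relative rotation θ_0 = (803.2 + 767.7)/EI = 1571/EI
A unit hogging moment at B produces rotation L₁/(3EI) + L₂/(3EI) = 5.833/EI.
Compatibility: M_B·(L₁+L₂)/(3EI) = θ_0, giving M_B = 269.3 kN·m (hogging).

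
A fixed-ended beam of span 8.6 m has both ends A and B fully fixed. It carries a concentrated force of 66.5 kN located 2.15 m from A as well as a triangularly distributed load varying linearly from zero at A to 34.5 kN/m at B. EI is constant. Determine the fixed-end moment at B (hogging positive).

Take the two fixed-end moments M_A, M_B as redundants; the released structure is the simple span AB.
On the primary (simply-supported) span, the end slopes from the loading are:
  at A: point load 66.5 at a = 2.15: Pab(L + b)/(6LEI) = 269/EI
  at B: point load 66.5 at a = 2.15: Pab(L + a)/(6LEI) = 192.1/EI
  at A: triangular load, peak 34.5: 7w₀L³/(360EI) = 426.7/EI
  at B: triangular load, peak 34.5: w₀L³/(45EI) = 487.6/EI
  θ_A0 = 695.7/EI,  θ_B0 = 679.8/EI
Flexibility coefficients: a unit moment at one end gives L/(3EI) there and L/(6EI) at the far end, so f₁₁ = f₂₂ = 2.867/EI and f₁₂ = f₂₁ = 1.433/EI.
Compatibility — zero rotation at each built-in end:
  2.867 M_A + 1.433 M_B = 695.7
  1.433 M_A + 2.867 M_B = 679.8
Solving the pair gives M_A = 165.5 kN·m and M_B = 154.4 kN·m (hogging).

M_B = 154.4 kN·m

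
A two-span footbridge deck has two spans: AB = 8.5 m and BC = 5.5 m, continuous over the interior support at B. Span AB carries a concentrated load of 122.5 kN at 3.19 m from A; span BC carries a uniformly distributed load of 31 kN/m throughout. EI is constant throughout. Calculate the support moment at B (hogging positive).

M_B = 148 kN·m

Insert a hinge at B; M_B is the redundant, and each span becomes simply supported.
Discontinuity in slope at B on the released structure — sum the simple-span end rotations:
  span AB: point load 122.5 at a = 3.19: Pab(L + a)/(6LEI) = 475.6/EI
  span BC: UDL 31: wL³/(24EI) = 214.9/EI
  relative rotation θ_0 = (475.6 + 214.9)/EI = 690.5/EI
A unit hogging moment at B produces rotation L₁/(3EI) + L₂/(3EI) = 4.667/EI.
Compatibility: M_B·(L₁+L₂)/(3EI) = θ_0, giving M_B = 148 kN·m (hogging).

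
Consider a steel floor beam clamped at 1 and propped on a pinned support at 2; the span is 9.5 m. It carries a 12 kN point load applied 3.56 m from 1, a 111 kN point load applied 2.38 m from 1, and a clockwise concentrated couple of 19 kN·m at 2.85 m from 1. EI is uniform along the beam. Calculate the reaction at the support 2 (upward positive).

Choose R_2 as the redundant. The primary structure is the cantilever fixed at 1.
Deflection at 2 on the released cantilever, summing each load's contribution:
  point load 12 at a = 3.56: Pa²(3L − a)/(6EI) = 632.2/EI
  point load 111 at a = 2.38: Pa²(3L − a)/(6EI) = 2737/EI
  clockwise couple 19 at a = 2.85: M₀a(2L − a)/(2EI) = 437.3/EI
  δ_0 = 3807/EI
Tip deflection under a unit load at 2: L³/(3EI) = 285.8/EI.
The prop prevents deflection at 2: R_2 = δ_0/δ_{22} = 3807/285.8 = 13.32 kN.

R_2 = 13.32 kN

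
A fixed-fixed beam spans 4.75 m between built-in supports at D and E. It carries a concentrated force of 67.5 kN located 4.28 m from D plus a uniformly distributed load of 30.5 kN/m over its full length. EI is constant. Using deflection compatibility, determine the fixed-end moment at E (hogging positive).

Release both end moments; the primary structure is a simply-supported span DE with redundants M_D and M_E.
End rotations of the released simple span under the applied load (×1/EI):
  at D: point load 67.5 at a = 4.28: Pab(L + b)/(6LEI) = 24.87/EI
  at E: point load 67.5 at a = 4.28: Pab(L + a)/(6LEI) = 43.02/EI
  at D: UDL 30.5: wL³/(24EI) = 136.2/EI
  at E: UDL 30.5: wL³/(24EI) = 136.2/EI
  θ_D0 = 161.1/EI,  θ_E0 = 179.2/EI
Flexibility coefficients: a unit moment at one end gives L/(3EI) there and L/(6EI) at the far end, so f₁₁ = f₂₂ = 1.583/EI and f₁₂ = f₂₁ = 0.7917/EI.
Compatibility — zero rotation at each built-in end:
  1.583 M_D + 0.7917 M_E = 161.1
  0.7917 M_D + 1.583 M_E = 179.2
Solving the pair gives M_D = 60.17 kN·m and M_E = 83.1 kN·m (hogging).

M_E = 83.1 kN·m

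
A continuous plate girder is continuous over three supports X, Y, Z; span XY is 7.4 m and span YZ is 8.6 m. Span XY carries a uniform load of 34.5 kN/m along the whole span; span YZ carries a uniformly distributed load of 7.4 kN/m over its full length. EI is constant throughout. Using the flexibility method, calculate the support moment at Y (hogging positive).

Insert a hinge at Y; M_Y is the redundant, and each span becomes simply supported.
End slopes at the hinge Y, treating each span as simply supported:
  span XY: UDL 34.5: wL³/(24EI) = 582.5/EI
  span YZ: UDL 7.4: wL³/(24EI) = 196.1/EI
  relative rotation θ_0 = (582.5 + 196.1)/EI = 778.6/EI
A unit hogging moment at Y produces rotation L₁/(3EI) + L₂/(3EI) = 5.333/EI.
Slope continuity at Y: θ_0 = M_Y·5.333/EI, so M_Y = 778.6/5.333 = 146 kN·m (hogging).

M_Y = 146 kN·m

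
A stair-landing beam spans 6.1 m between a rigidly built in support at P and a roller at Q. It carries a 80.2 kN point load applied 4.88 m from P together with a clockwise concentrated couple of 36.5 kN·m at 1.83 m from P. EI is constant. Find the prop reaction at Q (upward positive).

R_Q = 61.04 kN

Release the roller at Q. Primary structure: cantilever fixed at P.
Downward deflection at the released point Q due to the loads:
  point load 80.2 at a = 4.88: Pa²(3L − a)/(6EI) = 4272/EI
  clockwise couple 36.5 at a = 1.83: M₀a(2L − a)/(2EI) = 346.3/EI
  δ_0 = 4618/EI
Tip deflection under a unit load at Q: L³/(3EI) = 75.66/EI.
The prop prevents deflection at Q: R_Q = δ_0/δ_{QQ} = 4618/75.66 = 61.04 kN.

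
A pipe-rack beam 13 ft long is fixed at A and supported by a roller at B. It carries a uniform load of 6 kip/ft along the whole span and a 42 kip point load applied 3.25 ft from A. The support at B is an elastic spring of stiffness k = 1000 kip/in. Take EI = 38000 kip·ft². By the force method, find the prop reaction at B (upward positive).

Remove the prop at B; the released (primary) structure is a cantilever built in at A.
Free-end deflection of the primary structure under the applied loading (downward +):
  UDL 6: wL⁴/(8EI) = 21421/EI
  point load 42 at a = 3.25: Pa²(3L − a)/(6EI) = 2643/EI
  δ_0 = 24064/EI
Flexibility coefficient — unit upward force at B: δ_{BB} = L³/(3EI) = 732.3/EI.
With EI = 38000 kip·ft²: δ_0 = 0.63326 ft and δ_{BB} = 0.019272 ft/kip.
Compatibility — the spring shortens by R_B/k under the reaction it provides: δ_0 − R_B·δ_{BB} = R_B/k. With 1/k = 1/(1000×12) ft/kip = 0.000083 ft/kip, R_B = δ_0 / (δ_{BB} + 1/k) = 0.63326 / (0.019272 + 0.000083) = 32.72 kip.

R_B = 32.72 kip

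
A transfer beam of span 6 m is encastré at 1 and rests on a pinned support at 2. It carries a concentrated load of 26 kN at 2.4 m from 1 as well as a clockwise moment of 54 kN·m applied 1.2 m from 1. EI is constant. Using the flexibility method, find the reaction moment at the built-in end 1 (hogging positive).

M_1 = 54.79 kN·m

Take the reaction at 2 as the redundant and release it; the primary structure is a cantilever fixed at 1.
Downward deflection at the released point 2 due to the loads:
  point load 26 at a = 2.4: Pa²(3L − a)/(6EI) = 389.4/EI
  clockwise couple 54 at a = 1.2: M₀a(2L − a)/(2EI) = 349.9/EI
  δ_0 = 739.3/EI
Flexibility coefficient — unit upward force at 2: δ_{22} = L³/(3EI) = 72/EI.
Compatibility at 2: δ_0 − R_2·δ_{22} = 0, so R_2 = 739.3/72 = 10.27 kN.
Moment equilibrium about 1: M_1 = Σ(load moments about 1) − R_2·L = 116.4 − 10.27×6 = 54.79 kN·m.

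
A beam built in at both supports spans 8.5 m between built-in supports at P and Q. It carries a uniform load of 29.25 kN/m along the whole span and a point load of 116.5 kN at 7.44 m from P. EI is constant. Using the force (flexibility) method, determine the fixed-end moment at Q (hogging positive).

Take the two fixed-end moments M_P, M_Q as redundants; the released structure is the simple span PQ.
On the primary (simply-supported) span, the end slopes from the loading are:
  at P: UDL 29.25: wL³/(24EI) = 748.5/EI
  at Q: UDL 29.25: wL³/(24EI) = 748.5/EI
  at P: point load 116.5 at a = 7.44: Pab(L + b)/(6LEI) = 172.2/EI
  at Q: point load 116.5 at a = 7.44: Pab(L + a)/(6LEI) = 287.2/EI
  θ_P0 = 920.7/EI,  θ_Q0 = 1036/EI
Flexibility coefficients: a unit moment at one end gives L/(3EI) there and L/(6EI) at the far end, so f₁₁ = f₂₂ = 2.833/EI and f₁₂ = f₂₁ = 1.417/EI.
Compatibility — zero rotation at each built-in end:
  2.833 M_P + 1.417 M_Q = 920.7
  1.417 M_P + 2.833 M_Q = 1036
Solving the pair gives M_P = 189.6 kN·m and M_Q = 270.7 kN·m (hogging).

M_Q = 270.7 kN·m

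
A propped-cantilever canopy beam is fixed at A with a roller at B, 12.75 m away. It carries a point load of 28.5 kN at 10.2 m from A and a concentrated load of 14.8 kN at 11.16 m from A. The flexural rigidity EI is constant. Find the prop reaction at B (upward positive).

R_B = 32.11 kN

Choose R_B as the redundant. The primary structure is the cantilever fixed at A.
Deflection at B on the released cantilever, summing each load's contribution:
  point load 28.5 at a = 10.2: Pa²(3L − a)/(6EI) = 13862/EI
  point load 14.8 at a = 11.16: Pa²(3L − a)/(6EI) = 8322/EI
  δ_0 = 22184/EI
Tip deflection under a unit load at B: L³/(3EI) = 690.9/EI.
Compatibility at B: δ_0 − R_B·δ_{BB} = 0, so R_B = 22184/690.9 = 32.11 kN.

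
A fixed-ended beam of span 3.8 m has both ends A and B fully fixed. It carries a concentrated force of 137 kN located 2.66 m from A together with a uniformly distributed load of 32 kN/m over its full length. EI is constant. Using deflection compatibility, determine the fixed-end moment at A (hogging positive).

Take the two fixed-end moments M_A, M_B as redundants; the released structure is the simple span AB.
Simple-span end rotations at A and B under the given loads:
  at A: point load 137 at a = 2.66: Pab(L + b)/(6LEI) = 90.01/EI
  at B: point load 137 at a = 2.66: Pab(L + a)/(6LEI) = 117.7/EI
  at A: UDL 32: wL³/(24EI) = 73.16/EI
  at B: UDL 32: wL³/(24EI) = 73.16/EI
  θ_A0 = 163.2/EI,  θ_B0 = 190.9/EI
Flexibility coefficients: a unit moment at one end gives L/(3EI) there and L/(6EI) at the far end, so f₁₁ = f₂₂ = 1.267/EI and f₁₂ = f₂₁ = 0.6333/EI.
Compatibility — zero rotation at each built-in end:
  1.267 M_A + 0.6333 M_B = 163.2
  0.6333 M_A + 1.267 M_B = 190.9
Solving the pair gives M_A = 71.3 kN·m and M_B = 115 kN·m (hogging).

M_A = 71.3 kN·m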